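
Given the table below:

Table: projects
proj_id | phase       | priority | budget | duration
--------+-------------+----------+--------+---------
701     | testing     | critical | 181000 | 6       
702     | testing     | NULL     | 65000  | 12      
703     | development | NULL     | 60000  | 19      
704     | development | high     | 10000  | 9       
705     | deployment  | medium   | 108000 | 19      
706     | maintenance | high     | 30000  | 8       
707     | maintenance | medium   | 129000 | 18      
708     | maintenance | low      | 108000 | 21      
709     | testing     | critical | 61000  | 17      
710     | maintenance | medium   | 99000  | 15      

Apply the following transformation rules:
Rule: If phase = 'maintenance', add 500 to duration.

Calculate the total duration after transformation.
2144

Step 1: Count records where phase = 'maintenance': 4
Step 2: Total bonus added: 4 × 500 = 2000
Step 3: Original sum of duration: 144
Step 4: Final sum = 144 + 2000 = 2144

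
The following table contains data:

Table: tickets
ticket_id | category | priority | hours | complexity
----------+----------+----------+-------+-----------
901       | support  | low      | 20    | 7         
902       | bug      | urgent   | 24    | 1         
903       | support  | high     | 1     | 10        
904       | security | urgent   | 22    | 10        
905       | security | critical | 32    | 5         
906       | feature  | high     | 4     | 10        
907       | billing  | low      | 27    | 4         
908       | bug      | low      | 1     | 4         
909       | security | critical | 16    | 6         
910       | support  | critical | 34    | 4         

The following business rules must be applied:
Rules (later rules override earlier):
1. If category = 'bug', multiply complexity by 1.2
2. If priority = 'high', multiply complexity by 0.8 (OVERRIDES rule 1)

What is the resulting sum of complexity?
58.0

Step 1: Rule 2 takes priority for records with priority = 'high'
  - 2 records: 20 × 0.8 = 16.0
Step 2: Rule 1 applies to remaining records with category = 'bug'
  - 2 records: 5 × 1.2 = 6.0
Step 3: Other records unchanged: 36
Step 4: Final sum = 16.0 + 6.0 + 36 = 58.0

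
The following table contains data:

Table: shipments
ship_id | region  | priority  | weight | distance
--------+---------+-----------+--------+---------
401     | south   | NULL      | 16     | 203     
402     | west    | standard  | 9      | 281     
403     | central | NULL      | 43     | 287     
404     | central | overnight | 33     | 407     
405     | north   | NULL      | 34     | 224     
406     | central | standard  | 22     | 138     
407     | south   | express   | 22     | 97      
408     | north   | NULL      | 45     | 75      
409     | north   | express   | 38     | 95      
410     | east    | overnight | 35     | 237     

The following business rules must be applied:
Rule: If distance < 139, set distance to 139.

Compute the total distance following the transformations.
2195

Step 1: 4 records have distance < 139
Step 2: These records originally summed to 405
Step 3: After setting to minimum: 4 × 139 = 556
Step 4: Unaffected records sum: 1639
Step 5: Final sum = 556 + 1639 = 2195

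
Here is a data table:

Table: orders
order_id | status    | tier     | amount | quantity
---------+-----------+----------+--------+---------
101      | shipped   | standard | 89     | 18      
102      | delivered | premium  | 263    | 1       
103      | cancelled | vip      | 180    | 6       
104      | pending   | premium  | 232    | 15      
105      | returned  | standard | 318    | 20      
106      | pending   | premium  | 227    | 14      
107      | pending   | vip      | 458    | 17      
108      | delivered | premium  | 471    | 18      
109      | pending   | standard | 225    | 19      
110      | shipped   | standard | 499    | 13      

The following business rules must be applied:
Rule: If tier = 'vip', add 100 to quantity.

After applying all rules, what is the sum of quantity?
341

Step 1: Count records where tier = 'vip': 2
Step 2: Total bonus added: 2 × 100 = 200
Step 3: Original sum of quantity: 141
Step 4: Final sum = 141 + 200 = 341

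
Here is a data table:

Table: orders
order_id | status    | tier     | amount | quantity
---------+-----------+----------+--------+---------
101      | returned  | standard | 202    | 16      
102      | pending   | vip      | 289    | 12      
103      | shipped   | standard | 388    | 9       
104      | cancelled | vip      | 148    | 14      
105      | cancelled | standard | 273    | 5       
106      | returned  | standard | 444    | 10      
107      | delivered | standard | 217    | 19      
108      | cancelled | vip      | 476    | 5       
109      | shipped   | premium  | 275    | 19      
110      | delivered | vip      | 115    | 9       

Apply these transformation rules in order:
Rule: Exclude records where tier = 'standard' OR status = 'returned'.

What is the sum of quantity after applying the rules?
59

Step 1: Find records where tier = 'standard' OR status = 'returned'
Step 2: 5 records match, summing to 59
Step 3: Original sum: 118
Step 4: Remaining sum = 118 - 59 = 59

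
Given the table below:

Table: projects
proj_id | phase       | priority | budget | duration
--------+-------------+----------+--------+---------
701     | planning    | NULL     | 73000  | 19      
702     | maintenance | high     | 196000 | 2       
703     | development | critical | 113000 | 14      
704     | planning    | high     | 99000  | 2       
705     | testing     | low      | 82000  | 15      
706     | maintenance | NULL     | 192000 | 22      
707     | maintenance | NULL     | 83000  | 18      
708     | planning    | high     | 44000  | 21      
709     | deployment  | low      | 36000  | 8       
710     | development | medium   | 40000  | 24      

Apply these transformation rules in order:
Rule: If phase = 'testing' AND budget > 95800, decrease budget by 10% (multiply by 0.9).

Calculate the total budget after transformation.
958000

Step 1: Find records where phase = 'testing' AND budget > 95800
Step 2: 0 records match, summing to 0
Step 3: After multiplier: 0 × 0.9 = 0.0
Step 4: Unaffected records sum: 958000
Step 5: Final sum = 0.0 + 958000 = 958000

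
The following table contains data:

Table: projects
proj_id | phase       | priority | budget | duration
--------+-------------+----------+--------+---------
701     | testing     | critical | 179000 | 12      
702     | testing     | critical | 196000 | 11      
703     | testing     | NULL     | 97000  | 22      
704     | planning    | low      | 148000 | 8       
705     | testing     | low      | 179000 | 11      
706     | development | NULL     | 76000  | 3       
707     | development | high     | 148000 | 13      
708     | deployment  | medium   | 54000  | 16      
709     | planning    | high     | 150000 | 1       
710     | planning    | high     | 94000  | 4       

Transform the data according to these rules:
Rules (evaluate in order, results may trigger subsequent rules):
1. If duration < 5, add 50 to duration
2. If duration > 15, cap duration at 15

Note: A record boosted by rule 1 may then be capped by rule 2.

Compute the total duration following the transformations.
130

Step 1: Apply rule 1 to records with duration < 5
  - 3 records get bonus of 50
  - Of these, 3 records then exceed 15 and get capped
Step 2: Apply rule 2 to records with duration > 15
  - 2 records (original) are capped
Step 3: Calculate final sum = 130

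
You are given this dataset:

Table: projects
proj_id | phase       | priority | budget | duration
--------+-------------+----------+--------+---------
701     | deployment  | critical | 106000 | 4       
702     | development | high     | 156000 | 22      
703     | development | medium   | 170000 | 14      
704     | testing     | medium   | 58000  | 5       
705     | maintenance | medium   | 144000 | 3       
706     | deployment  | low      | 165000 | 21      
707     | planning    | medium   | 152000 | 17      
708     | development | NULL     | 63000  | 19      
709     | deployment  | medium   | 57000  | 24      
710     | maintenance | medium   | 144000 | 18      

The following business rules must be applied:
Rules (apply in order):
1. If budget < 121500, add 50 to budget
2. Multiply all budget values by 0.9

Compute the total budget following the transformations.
1093680.0

Step 1: Apply Rule 1 - Add 50 to records with budget < 121500
  - 4 records affected: 284000 + (4 × 50) = 284200
  - Unaffected records: 931000
  - Sum after Rule 1: 1215200
Step 2: Apply Rule 2 - Multiply all by 0.9
  - 1215200 × 0.9 = 1093680.0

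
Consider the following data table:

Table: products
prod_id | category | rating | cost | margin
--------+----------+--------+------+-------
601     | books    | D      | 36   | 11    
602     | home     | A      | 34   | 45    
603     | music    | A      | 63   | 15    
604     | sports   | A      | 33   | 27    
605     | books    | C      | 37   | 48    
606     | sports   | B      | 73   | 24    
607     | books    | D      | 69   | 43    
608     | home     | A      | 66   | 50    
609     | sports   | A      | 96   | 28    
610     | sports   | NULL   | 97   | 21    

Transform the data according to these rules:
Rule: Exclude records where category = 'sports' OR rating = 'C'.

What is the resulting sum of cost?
268

Step 1: Find records where category = 'sports' OR rating = 'C'
Step 2: 5 records match, summing to 336
Step 3: Original sum: 604
Step 4: Remaining sum = 604 - 336 = 268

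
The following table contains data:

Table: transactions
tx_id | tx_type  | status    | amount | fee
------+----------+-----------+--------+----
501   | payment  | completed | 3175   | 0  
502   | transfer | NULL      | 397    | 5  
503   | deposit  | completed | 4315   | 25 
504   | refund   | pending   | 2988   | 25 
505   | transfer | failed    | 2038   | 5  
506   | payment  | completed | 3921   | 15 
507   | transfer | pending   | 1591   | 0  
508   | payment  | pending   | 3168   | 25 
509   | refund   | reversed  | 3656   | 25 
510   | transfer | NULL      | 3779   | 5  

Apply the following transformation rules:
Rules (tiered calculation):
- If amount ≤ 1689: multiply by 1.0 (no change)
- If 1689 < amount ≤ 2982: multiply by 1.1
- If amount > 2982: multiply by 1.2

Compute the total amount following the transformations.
34232.2

Step 1: Tier 1 (amount ≤ 1689): 2 records, sum = 1988 × 1.0 = 1988.0
Step 2: Tier 2 (1689 < amount ≤ 2982): 1 records, sum = 2038 × 1.1 = 2241.8
Step 3: Tier 3 (amount > 2982): 7 records, sum = 25002 × 1.2 = 30002.4
Step 4: Final sum = 1988.0 + 2241.8 + 30002.4 = 34232.2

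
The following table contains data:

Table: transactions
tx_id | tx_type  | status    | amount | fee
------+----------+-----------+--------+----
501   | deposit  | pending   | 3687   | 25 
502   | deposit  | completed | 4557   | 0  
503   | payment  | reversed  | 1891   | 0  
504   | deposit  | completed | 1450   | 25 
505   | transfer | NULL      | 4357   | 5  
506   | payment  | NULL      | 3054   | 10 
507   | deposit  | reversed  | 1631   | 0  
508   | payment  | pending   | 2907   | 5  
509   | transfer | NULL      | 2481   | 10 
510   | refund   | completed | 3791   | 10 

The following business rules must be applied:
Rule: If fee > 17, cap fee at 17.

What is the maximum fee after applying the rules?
17

Step 1: Original maximum fee = 25
Step 2: Apply cap at 17
Step 3: 2 records had fee > 17 and were capped
Step 4: Maximum after transformation = 17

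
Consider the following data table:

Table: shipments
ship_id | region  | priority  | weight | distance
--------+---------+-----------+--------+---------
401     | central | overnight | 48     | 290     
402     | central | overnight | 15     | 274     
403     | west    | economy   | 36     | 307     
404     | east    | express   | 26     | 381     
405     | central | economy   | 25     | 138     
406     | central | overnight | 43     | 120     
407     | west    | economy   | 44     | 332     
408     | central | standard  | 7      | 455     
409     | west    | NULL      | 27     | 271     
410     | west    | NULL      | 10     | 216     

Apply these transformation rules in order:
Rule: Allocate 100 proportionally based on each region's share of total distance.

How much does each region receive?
central: 45.87, east: 13.69, west: 40.45

Step 1: Calculate total distance = 2784
Step 2: Calculate each region's proportion:
  central: 1277/2784 = 45.87% → 45.87
  east: 381/2784 = 13.69% → 13.69
  west: 1126/2784 = 40.45% → 40.45
Step 3: Verify: sum of allocations ≈ 100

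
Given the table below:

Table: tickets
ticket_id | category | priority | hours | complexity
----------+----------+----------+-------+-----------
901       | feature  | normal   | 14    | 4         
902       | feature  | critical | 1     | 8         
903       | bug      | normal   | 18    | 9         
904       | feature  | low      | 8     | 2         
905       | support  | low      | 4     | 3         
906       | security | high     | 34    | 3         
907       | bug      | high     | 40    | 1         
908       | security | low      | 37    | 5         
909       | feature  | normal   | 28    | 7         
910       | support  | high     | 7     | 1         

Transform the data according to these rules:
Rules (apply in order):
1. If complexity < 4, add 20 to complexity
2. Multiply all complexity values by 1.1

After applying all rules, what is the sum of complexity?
157.3

Step 1: Apply Rule 1 - Add 20 to records with complexity < 4
  - 5 records affected: 10 + (5 × 20) = 110
  - Unaffected records: 33
  - Sum after Rule 1: 143
Step 2: Apply Rule 2 - Multiply all by 1.1
  - 143 × 1.1 = 157.3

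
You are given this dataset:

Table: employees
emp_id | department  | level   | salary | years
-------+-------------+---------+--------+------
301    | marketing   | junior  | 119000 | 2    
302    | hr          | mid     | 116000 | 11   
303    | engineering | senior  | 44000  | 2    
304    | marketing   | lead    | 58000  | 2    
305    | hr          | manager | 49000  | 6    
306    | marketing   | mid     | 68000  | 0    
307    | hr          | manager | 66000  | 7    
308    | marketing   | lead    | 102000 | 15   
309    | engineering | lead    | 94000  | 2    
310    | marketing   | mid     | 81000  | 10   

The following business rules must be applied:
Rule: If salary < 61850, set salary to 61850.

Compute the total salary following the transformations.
831550

Step 1: 3 records have salary < 61850
Step 2: These records originally summed to 151000
Step 3: After setting to minimum: 3 × 61850 = 185550
Step 4: Unaffected records sum: 646000
Step 5: Final sum = 185550 + 646000 = 831550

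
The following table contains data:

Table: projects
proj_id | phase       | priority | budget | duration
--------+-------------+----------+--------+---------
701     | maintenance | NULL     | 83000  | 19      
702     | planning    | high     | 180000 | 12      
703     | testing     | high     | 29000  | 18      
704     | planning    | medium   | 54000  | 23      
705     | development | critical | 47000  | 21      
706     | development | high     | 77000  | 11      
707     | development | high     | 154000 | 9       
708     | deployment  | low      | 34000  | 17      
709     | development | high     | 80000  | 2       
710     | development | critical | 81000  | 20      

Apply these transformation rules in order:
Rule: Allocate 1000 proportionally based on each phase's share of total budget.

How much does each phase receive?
deployment: 41.51, development: 536.02, maintenance: 101.34, planning: 285.71, testing: 35.41

Step 1: Calculate total budget = 819000
Step 2: Calculate each phase's proportion:
  deployment: 34000/819000 = 4.15% → 41.51
  development: 439000/819000 = 53.60% → 536.02
  maintenance: 83000/819000 = 10.13% → 101.34
  planning: 234000/819000 = 28.57% → 285.71
  testing: 29000/819000 = 3.54% → 35.41
Step 3: Verify: sum of allocations ≈ 1000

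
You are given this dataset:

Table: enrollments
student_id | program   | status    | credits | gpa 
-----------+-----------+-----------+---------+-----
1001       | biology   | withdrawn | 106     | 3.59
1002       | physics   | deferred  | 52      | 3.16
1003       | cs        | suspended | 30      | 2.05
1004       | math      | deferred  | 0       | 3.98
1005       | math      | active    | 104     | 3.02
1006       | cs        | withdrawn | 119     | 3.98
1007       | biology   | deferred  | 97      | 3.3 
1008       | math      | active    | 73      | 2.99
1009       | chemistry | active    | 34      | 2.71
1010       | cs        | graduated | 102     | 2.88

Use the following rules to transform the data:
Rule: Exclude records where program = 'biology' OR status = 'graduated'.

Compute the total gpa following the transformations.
21.89

Step 1: Find records where program = 'biology' OR status = 'graduated'
Step 2: 3 records match, summing to 9.77
Step 3: Original sum: 31.66
Step 4: Remaining sum = 31.66 - 9.77 = 21.89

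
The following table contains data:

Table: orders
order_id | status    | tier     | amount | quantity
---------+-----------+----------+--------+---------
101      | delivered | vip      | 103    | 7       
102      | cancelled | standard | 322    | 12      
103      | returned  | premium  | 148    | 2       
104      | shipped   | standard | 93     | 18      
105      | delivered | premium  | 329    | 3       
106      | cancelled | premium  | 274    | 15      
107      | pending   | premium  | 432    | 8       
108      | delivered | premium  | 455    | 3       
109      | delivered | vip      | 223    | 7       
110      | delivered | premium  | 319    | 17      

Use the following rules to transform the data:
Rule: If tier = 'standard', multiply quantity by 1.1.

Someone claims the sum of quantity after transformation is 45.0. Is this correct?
No, the correct result is 95.0.

Step 1: Calculate the correct sum after transformation
Step 2: Apply multiplier 1.1 to records where tier = 'standard'
Step 3: Correct result = 95.0
Step 4: Claimed result = 45.0
Step 5: 95.0 ≠ 45.0
Conclusion: The claimed result is incorrect. The correct answer is 95.0.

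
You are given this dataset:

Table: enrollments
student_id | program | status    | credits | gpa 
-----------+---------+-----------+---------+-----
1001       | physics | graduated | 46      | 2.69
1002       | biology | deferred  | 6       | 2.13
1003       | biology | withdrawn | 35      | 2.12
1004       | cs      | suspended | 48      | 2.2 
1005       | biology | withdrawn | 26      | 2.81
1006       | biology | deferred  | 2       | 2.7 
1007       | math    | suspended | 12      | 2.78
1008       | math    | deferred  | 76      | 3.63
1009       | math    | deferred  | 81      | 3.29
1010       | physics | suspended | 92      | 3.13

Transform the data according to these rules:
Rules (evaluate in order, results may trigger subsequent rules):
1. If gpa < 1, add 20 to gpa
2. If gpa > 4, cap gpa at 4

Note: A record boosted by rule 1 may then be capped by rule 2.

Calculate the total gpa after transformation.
27.48

Step 1: Apply rule 1 to records with gpa < 1
  - 0 records get bonus of 20
  - Of these, 0 records then exceed 4 and get capped
Step 2: Apply rule 2 to records with gpa > 4
  - 0 records (original) are capped
Step 3: Calculate final sum = 27.48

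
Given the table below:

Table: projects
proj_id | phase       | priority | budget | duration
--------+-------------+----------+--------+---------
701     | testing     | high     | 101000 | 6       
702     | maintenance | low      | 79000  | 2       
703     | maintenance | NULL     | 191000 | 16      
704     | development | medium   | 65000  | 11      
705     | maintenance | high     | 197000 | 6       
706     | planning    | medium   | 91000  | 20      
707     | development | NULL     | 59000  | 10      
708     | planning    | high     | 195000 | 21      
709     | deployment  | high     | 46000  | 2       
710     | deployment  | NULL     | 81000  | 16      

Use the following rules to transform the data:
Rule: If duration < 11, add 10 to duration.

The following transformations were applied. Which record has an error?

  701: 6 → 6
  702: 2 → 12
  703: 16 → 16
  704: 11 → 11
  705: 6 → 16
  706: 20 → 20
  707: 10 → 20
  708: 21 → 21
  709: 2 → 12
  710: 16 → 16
Record 701 has an error. The correct transformed value should be 16, not 6.

Step 1: Check each record against the rule
Step 2: Record 701 has duration = 6
Step 3: Since 6 < 11, the bonus should have been applied
Step 4: Correct value = 16, but claimed value = 6
Conclusion: Record 701 has the error.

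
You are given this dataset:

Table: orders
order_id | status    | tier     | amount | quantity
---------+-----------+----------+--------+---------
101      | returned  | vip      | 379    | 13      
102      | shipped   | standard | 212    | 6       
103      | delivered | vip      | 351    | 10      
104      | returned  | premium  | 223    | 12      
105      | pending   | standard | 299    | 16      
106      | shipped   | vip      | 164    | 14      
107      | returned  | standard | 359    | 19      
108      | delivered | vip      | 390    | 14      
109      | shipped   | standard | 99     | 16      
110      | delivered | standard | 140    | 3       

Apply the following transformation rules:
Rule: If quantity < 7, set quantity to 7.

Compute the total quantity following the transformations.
128

Step 1: 2 records have quantity < 7
Step 2: These records originally summed to 9
Step 3: After setting to minimum: 2 × 7 = 14
Step 4: Unaffected records sum: 114
Step 5: Final sum = 14 + 114 = 128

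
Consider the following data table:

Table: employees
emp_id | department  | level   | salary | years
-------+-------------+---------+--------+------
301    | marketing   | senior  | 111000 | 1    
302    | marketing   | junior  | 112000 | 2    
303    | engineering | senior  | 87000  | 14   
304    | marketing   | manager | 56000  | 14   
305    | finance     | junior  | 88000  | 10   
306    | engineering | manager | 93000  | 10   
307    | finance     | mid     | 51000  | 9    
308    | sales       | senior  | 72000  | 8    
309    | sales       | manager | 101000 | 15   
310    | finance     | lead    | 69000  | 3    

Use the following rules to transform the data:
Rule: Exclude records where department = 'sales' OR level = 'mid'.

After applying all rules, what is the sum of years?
54

Step 1: Find records where department = 'sales' OR level = 'mid'
Step 2: 3 records match, summing to 32
Step 3: Original sum: 86
Step 4: Remaining sum = 86 - 32 = 54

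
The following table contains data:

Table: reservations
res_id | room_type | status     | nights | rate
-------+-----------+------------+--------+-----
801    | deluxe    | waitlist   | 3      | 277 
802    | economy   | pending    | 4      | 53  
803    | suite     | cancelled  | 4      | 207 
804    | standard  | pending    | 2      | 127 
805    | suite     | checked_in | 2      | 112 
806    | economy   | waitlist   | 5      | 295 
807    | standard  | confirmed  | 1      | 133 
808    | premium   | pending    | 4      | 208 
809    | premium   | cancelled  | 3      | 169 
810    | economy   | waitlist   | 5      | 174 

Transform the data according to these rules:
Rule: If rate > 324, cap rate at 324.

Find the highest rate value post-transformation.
295

Step 1: Original maximum rate = 295
Step 2: Check cap of 324 against maximum
Step 3: No records exceed the cap (max 295 <= cap 324), so no capping applies
Step 4: Maximum after transformation = 295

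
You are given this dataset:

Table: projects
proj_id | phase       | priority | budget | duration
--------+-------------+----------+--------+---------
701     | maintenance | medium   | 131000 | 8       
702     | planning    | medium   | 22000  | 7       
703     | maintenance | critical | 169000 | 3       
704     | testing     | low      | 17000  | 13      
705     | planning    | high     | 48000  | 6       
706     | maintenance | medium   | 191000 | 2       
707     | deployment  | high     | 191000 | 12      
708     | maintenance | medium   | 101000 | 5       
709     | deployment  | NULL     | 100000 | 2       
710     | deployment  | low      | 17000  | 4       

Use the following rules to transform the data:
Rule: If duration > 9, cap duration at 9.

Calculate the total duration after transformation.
55

Step 1: 2 records have duration > 9
Step 2: These records originally summed to 25
Step 3: After capping: 2 × 9 = 18
Step 4: Unaffected records sum: 37
Step 5: Final sum = 18 + 37 = 55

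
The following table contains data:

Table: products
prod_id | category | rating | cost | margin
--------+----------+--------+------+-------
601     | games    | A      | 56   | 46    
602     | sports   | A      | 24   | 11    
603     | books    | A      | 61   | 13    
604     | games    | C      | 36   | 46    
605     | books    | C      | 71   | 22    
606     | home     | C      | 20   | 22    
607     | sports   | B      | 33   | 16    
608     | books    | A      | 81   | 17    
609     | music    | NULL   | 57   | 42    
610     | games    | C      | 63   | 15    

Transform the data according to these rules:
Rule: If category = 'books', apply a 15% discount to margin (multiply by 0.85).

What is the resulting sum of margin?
242.2

Step 1: Records with category = 'books' have total margin = 52
Step 2: Apply multiplier: 52 × 0.85 = 44.2
Step 3: Other records total: 198
Step 4: Final sum = 44.2 + 198 = 242.2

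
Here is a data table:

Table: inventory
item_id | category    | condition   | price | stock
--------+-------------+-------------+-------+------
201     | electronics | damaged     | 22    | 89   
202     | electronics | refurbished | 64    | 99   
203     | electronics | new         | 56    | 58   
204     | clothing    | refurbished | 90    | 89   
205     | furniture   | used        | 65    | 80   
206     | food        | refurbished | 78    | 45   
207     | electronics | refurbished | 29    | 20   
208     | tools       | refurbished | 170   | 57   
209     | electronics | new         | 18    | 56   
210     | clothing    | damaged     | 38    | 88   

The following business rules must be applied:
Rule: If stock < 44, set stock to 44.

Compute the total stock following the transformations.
705

Step 1: 1 records have stock < 44
Step 2: These records originally summed to 20
Step 3: After setting to minimum: 1 × 44 = 44
Step 4: Unaffected records sum: 661
Step 5: Final sum = 44 + 661 = 705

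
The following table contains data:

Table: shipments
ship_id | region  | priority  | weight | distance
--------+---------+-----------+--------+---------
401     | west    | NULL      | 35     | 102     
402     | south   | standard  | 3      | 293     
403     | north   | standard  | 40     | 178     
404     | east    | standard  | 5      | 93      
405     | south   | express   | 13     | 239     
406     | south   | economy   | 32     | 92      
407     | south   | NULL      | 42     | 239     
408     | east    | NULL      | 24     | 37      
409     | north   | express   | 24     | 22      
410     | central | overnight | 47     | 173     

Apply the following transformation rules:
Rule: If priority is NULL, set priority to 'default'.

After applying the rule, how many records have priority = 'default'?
3

Step 1: Count records where priority IS NULL
Step 2: Found 3 records with NULL priority
Step 3: These records will have priority set to 'default'
Step 4: Records already having priority = 'default': 0
Step 5: Answer: 3 + 0 = 3 records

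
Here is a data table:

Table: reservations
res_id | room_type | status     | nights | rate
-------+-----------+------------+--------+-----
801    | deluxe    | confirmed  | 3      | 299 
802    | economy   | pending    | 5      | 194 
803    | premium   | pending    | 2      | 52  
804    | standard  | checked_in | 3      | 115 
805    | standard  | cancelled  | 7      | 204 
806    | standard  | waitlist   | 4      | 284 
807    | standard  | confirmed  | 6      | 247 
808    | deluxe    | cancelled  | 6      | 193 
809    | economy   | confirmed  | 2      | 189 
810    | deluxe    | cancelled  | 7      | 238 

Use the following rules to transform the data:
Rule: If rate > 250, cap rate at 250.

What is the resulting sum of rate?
1932

Step 1: 2 records have rate > 250
Step 2: These records originally summed to 583
Step 3: After capping: 2 × 250 = 500
Step 4: Unaffected records sum: 1432
Step 5: Final sum = 500 + 1432 = 1932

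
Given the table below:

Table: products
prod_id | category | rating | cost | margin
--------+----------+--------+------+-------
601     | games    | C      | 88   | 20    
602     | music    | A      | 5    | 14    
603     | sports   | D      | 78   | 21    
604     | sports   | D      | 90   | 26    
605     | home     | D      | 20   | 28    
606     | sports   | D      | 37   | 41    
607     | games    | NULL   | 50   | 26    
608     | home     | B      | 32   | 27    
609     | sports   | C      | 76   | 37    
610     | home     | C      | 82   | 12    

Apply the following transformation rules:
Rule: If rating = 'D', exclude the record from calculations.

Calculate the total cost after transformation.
333

Step 1: Identify records where rating = 'D'
Step 2: The excluded records sum to 225
Step 3: Original total cost = 558
Step 4: Remaining total = 558 - 225 = 333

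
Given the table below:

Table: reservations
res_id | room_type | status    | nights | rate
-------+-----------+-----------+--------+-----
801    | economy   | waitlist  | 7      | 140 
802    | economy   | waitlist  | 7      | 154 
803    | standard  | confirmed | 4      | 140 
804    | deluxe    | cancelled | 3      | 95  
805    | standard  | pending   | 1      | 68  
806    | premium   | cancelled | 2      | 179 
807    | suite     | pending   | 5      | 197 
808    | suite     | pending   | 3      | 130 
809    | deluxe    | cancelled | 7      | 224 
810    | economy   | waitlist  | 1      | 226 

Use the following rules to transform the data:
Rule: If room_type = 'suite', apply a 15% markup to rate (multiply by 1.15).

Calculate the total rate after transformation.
1602.05

Step 1: Records with room_type = 'suite' have total rate = 327
Step 2: Apply multiplier: 327 × 1.15 = 376.05
Step 3: Other records total: 1226
Step 4: Final sum = 376.05 + 1226 = 1602.05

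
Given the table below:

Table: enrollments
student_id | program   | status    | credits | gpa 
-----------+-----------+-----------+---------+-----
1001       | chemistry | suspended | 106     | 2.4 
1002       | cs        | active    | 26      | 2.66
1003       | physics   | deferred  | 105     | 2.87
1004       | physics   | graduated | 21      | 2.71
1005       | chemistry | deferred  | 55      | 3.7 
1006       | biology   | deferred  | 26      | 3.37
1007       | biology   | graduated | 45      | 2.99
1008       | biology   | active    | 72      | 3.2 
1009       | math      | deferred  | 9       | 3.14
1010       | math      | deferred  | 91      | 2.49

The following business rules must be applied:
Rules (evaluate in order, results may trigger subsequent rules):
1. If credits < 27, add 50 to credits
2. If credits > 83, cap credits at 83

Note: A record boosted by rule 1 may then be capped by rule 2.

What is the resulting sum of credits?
703

Step 1: Apply rule 1 to records with credits < 27
  - 4 records get bonus of 50
  - Of these, 0 records then exceed 83 and get capped
Step 2: Apply rule 2 to records with credits > 83
  - 3 records (original) are capped
Step 3: Calculate final sum = 703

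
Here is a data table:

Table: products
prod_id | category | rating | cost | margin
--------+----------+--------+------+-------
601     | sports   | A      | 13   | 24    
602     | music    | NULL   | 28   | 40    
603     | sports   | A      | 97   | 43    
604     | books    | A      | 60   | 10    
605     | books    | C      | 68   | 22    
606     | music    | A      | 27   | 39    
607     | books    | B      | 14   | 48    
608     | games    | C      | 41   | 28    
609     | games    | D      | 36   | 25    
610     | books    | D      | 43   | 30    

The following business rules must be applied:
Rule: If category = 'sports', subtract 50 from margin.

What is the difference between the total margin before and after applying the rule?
100

Step 1: Original sum of margin = 309
Step 2: 2 records have category = 'sports'
Step 3: Each affected record changes by -50
Step 4: Total change = 2 × -50 = -100
Step 5: New sum = 309 + -100 = 209
Step 6: Difference = |209 - 309| = 100
        (Sum decreased by 100)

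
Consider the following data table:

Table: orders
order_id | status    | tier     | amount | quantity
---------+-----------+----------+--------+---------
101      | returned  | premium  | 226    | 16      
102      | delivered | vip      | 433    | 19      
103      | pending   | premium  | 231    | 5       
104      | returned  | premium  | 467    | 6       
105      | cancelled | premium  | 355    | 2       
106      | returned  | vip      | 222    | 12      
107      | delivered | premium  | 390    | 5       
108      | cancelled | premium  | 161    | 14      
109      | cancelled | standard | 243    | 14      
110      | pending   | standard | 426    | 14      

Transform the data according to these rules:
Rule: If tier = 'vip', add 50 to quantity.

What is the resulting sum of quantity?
207

Step 1: Count records where tier = 'vip': 2
Step 2: Total bonus added: 2 × 50 = 100
Step 3: Original sum of quantity: 107
Step 4: Final sum = 107 + 100 = 207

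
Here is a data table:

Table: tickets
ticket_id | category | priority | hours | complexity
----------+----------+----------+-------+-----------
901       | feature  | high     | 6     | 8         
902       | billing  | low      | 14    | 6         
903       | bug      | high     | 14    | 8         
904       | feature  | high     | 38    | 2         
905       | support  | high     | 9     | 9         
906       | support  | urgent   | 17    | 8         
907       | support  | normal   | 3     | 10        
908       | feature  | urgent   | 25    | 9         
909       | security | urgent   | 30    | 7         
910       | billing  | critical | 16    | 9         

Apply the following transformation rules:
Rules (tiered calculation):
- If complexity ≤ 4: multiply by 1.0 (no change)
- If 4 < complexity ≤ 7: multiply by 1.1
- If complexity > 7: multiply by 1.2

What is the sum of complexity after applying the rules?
89.5

Step 1: Tier 1 (complexity ≤ 4): 1 records, sum = 2 × 1.0 = 2.0
Step 2: Tier 2 (4 < complexity ≤ 7): 2 records, sum = 13 × 1.1 = 14.3
Step 3: Tier 3 (complexity > 7): 7 records, sum = 61 × 1.2 = 73.2
Step 4: Final sum = 2.0 + 14.3 + 73.2 = 89.5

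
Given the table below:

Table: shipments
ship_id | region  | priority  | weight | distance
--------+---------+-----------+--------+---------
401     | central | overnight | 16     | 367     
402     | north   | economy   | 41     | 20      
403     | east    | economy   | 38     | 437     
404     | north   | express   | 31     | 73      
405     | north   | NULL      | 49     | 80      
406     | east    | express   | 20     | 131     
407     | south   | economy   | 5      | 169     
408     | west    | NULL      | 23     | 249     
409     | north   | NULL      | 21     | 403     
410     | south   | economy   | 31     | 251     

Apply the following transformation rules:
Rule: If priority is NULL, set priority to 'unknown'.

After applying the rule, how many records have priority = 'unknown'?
3

Step 1: Count records where priority IS NULL
Step 2: Found 3 records with NULL priority
Step 3: These records will have priority set to 'unknown'
Step 4: Records already having priority = 'unknown': 0
Step 5: Answer: 3 + 0 = 3 records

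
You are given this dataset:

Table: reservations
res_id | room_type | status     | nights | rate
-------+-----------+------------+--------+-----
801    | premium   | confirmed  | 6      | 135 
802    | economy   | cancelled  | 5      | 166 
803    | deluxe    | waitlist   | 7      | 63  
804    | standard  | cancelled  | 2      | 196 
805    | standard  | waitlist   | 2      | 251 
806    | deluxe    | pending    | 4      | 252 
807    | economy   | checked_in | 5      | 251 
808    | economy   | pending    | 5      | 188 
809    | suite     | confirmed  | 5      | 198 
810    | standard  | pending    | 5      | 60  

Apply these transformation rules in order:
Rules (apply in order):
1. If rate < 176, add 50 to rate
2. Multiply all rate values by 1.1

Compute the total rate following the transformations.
2156.0

Step 1: Apply Rule 1 - Add 50 to records with rate < 176
  - 4 records affected: 424 + (4 × 50) = 624
  - Unaffected records: 1336
  - Sum after Rule 1: 1960
Step 2: Apply Rule 2 - Multiply all by 1.1
  - 1960 × 1.1 = 2156.0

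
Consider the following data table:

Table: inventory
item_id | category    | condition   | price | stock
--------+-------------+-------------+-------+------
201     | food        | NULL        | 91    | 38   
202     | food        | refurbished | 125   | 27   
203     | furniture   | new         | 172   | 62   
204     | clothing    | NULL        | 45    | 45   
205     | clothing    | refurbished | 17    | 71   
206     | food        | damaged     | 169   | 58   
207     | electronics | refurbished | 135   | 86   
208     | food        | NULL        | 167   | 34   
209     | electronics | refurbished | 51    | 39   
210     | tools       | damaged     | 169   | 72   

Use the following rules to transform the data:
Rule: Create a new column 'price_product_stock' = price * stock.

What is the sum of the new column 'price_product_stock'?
61976

Step 1: For each record, compute price * stock
Example calculations:
  91 * 38 = 3458
  125 * 27 = 3375
  172 * 62 = 10664
  ...
Step 2: Sum all derived values
Step 3: Total = 61976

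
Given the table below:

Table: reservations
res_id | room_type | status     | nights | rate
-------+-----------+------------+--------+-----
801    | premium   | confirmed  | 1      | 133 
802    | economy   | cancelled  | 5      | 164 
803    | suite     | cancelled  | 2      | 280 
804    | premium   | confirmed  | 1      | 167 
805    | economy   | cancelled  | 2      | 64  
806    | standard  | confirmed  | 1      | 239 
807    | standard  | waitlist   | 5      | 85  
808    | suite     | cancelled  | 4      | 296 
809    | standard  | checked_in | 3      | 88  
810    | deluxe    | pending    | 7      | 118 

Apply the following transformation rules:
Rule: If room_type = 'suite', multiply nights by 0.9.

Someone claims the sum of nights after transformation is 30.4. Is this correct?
Yes, the result is correct.

Step 1: Calculate the correct sum after transformation
Step 2: Apply multiplier 0.9 to records where room_type = 'suite'
Step 3: Correct result = 30.4
Step 4: Claimed result = 30.4
Step 5: 30.4 = 30.4 ✓
Conclusion: The claimed result is correct.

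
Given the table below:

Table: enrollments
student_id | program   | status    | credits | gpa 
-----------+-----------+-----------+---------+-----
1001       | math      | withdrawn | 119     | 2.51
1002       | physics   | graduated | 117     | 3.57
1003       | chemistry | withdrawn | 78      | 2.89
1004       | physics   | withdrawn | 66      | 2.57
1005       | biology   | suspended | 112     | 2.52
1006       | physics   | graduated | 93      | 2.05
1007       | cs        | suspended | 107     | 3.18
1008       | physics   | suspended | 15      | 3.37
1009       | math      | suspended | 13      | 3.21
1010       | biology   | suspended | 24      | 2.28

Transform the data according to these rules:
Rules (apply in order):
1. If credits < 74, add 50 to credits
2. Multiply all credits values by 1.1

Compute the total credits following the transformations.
1038.4

Step 1: Apply Rule 1 - Add 50 to records with credits < 74
  - 4 records affected: 118 + (4 × 50) = 318
  - Unaffected records: 626
  - Sum after Rule 1: 944
Step 2: Apply Rule 2 - Multiply all by 1.1
  - 944 × 1.1 = 1038.4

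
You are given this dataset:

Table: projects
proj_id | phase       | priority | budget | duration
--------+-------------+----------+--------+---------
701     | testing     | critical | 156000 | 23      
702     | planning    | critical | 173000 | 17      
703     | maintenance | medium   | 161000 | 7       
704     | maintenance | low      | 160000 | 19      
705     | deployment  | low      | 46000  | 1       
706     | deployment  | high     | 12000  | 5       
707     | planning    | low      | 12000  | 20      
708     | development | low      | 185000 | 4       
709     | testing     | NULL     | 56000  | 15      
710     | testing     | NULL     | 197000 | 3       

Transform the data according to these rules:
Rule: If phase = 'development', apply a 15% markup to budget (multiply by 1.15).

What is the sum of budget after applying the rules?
1185750.0

Step 1: Records with phase = 'development' have total budget = 185000
Step 2: Apply multiplier: 185000 × 1.15 = 212750.0
Step 3: Other records total: 973000
Step 4: Final sum = 212750.0 + 973000 = 1185750.0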